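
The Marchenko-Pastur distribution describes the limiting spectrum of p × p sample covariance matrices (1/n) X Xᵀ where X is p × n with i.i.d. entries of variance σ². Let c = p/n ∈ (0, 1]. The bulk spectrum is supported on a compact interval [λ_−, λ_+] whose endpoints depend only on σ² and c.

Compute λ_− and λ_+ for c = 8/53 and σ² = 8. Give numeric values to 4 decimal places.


c = 8/53 = 0.150943; √c = 0.388514.
λ_− = σ² (1 − √c)² = 8 · (1 − 0.388514)² = 8 · (0.611486)² = 2.991318.
λ_+ = σ² (1 + √c)² = 8 · (1 + 0.388514)² = 8 · (1.388514)² = 15.423777.

Rounded to 4 decimal places: λ_− ≈ 2.9913, λ_+ ≈ 15.4238.


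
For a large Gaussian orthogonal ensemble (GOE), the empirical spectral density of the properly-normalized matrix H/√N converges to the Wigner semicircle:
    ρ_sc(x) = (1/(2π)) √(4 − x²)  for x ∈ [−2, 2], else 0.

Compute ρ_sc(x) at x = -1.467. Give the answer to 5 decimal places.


ρ_sc(x) = (1/(2π)) √(4 − x²). With x = -1.467:
  4 − x² = 4 − (-1.467)² = 4 − 2.152089 = 1.847911.
  √(4 − x²) = 1.359379.
  1/(2π) = 0.159155.
  ρ_sc(-1.467) = 0.159155 · 1.359379 = 0.216352.

Rounded to 5 decimal places: ρ_sc(-1.467) ≈ 0.21635.


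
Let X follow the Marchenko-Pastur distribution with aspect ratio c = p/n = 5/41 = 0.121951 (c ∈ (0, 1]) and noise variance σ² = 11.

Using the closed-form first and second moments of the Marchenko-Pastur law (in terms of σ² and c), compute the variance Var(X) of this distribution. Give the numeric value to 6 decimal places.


Recall the MP moments m_1 = E[X] = σ² and m_2 = E[X²] = σ⁴ (1 + c).
m_1 = E[X] = σ² = 11, so m_1² = 121.
m_2 = E[X²] = σ⁴ (1 + c) = 121 · (1 + 0.121951) = 121 · 1.121951 = 135.756098.
(Note m_2 − m_1² simplifies to c · σ⁴ = 0.121951 · 121.)

Var(X) = m_2 − m_1² = 135.756098 − 121 = 14.756098.


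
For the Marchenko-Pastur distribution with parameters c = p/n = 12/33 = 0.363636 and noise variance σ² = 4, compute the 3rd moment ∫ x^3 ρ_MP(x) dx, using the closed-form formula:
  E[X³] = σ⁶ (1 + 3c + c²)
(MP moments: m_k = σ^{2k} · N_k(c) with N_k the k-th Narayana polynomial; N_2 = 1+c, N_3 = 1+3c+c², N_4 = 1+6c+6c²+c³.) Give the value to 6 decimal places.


E[X³] = σ⁶ (1 + 3c + c²) (third MP moment). With σ² = 4 (so σ⁶ = 64) and c = 12/33 = 0.363636: E[X³] = 64 · (1 + 3·0.363636 + (0.363636)²) = 64 · 2.223140.

So E[X^3] = 142.280992.


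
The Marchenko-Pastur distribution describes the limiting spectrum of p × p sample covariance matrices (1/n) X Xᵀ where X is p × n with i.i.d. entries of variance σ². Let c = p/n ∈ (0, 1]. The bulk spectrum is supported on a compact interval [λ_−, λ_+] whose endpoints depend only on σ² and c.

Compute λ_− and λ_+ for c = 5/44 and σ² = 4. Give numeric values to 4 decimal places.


c = 5/44 = 0.113636; √c = 0.337100.
λ_− = σ² (1 − √c)² = 4 · (1 − 0.337100)² = 4 · (0.662900)² = 1.757746.
λ_+ = σ² (1 + √c)² = 4 · (1 + 0.337100)² = 4 · (1.337100)² = 7.151345.

Rounded to 4 decimal places: λ_− ≈ 1.7577, λ_+ ≈ 7.1513.


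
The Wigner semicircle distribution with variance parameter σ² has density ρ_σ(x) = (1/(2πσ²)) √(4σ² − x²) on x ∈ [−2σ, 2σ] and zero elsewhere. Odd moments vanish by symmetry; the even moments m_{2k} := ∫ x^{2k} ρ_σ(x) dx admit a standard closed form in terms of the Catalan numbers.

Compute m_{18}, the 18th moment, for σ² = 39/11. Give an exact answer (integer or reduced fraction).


By the scaled semicircle moment identity, m_{2k} = σ^{2k} · C_k with k = 9.
C_9 = (1/(k+1)) · C(2k, k) = (1/10) · C(18, 9) = (1/10) · 48620 = 4862.
σ^{2k} = (σ²)^k = (39/11)^9 = 208728361158759/2357947691.

Therefore m_{18} = σ^{18} · C_9 = (208728361158759/2357947691) · 4862 = 92257935632171478/214358881.


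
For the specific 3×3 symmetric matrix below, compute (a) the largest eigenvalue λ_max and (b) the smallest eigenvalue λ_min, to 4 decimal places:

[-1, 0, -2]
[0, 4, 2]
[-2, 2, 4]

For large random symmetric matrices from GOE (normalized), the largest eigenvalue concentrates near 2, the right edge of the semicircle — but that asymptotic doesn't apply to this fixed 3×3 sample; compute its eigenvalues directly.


Since M is real symmetric, all three eigenvalues are real; they are the roots of det(λI − M) = λ³ − (tr M) λ² + s λ − det M, where s is the sum of the principal 2×2 minors.
tr M = -1 + 4 + 4 = 7.
s = ((-1)·4 − 0²) + ((-1)·4 − (-2)²) + (4·4 − 2²) = -4 + (-8) + 12 = 0.
det M (expand along row 1) = (-1)·12 − 0·4 + (-2)·8 = -28.
Characteristic polynomial: λ³ − 7λ² + 28 = 0.
Substitute λ = y + (tr M)/3 = y + 2.333333 to remove the quadratic term: y³ + p·y + q = 0 with p = s − (tr M)²/3 = -16.333333 and q = −2(tr M)³/27 + (tr M)·s/3 − det M = 2.592593.
Three real roots ⇒ use the trigonometric (Viète) form: r = 2√(−p/3) = 4.666667, φ = arccos(3q/(p·r)) = arccos(-0.102041) = 1.673015 rad.
y_k = r·cos(φ/3 − 2πk/3) for k = 0, 1, 2 gives y = 3.959618, 0.158976, -4.118594.
λ_k = y_k + 2.333333 gives λ = 6.2930, 2.4923, -1.7853 (check: the sum is 7.0000 = tr M).

Hence λ_max = 6.2930 and λ_min = -1.7853.


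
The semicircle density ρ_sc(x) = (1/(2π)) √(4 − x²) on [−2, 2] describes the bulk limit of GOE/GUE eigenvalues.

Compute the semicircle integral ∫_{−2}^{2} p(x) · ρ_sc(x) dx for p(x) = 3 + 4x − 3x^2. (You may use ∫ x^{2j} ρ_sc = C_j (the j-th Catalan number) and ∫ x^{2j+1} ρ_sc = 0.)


Write p(x) = Σ a_i x^i, split into monomials and integrate each against ρ_sc separately.
Using ∫ x^{2j} ρ_sc = C_j = (1/(j+1)) C(2j, j) (Catalan numbers) and ∫ x^{2j+1} ρ_sc = 0 (odd monomials vanish by symmetry):
  i = 0 (even): a_0 · C_{0} = 3 · 1 = 3
  i = 1 (odd): ∫ x^1 ρ_sc = 0 (vanishes)
  i = 2 (even): a_2 · C_{1} = -3 · 1 = -3

Summing the contributions: ∫_{−2}^{2} p(x) ρ_sc(x) dx = 3 + (-3) = 0.


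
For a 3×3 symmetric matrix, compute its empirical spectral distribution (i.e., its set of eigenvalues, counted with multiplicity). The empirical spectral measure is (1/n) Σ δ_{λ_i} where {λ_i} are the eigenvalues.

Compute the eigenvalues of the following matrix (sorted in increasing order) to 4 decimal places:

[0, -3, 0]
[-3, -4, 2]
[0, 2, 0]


Since M is real symmetric, all three eigenvalues are real; they are the roots of det(λI − M) = λ³ − (tr M) λ² + s λ − det M, where s is the sum of the principal 2×2 minors.
tr M = 0 + (-4) + 0 = -4.
s = (0·(-4) − (-3)²) + (0·0 − 0²) + ((-4)·0 − 2²) = -9 + 0 + (-4) = -13.
det M (expand along row 1) = 0·(-4) − (-3)·0 + 0·(-6) = 0.
Characteristic polynomial: λ³ + 4λ² − 13λ = 0.
Substitute λ = y + (tr M)/3 = y − 1.333333 to remove the quadratic term: y³ + p·y + q = 0 with p = s − (tr M)²/3 = -18.333333 and q = −2(tr M)³/27 + (tr M)·s/3 − det M = 22.074074.
Three real roots ⇒ use the trigonometric (Viète) form: r = 2√(−p/3) = 4.944132, φ = arccos(3q/(p·r)) = arccos(-0.730587) = 2.389978 rad.
y_k = r·cos(φ/3 − 2πk/3) for k = 0, 1, 2 gives y = 3.456439, 1.333333, -4.789772.
λ_k = y_k − 1.333333 gives λ = 2.1231, 0.0000, -6.1231 (check: the sum is -4.0000 = tr M).

Eigenvalues sorted in increasing order: [-6.1231, 0.0000, 2.1231].


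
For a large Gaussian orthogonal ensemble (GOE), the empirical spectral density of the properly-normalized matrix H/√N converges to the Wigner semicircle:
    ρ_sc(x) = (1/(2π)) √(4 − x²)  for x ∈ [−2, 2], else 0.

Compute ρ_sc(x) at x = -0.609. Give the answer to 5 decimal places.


ρ_sc(x) = (1/(2π)) √(4 − x²). With x = -0.609:
  4 − x² = 4 − (-0.609)² = 4 − 0.370881 = 3.629119.
  √(4 − x²) = 1.905025.
  1/(2π) = 0.159155.
  ρ_sc(-0.609) = 0.159155 · 1.905025 = 0.303194.

Rounded to 5 decimal places: ρ_sc(-0.609) ≈ 0.30319.


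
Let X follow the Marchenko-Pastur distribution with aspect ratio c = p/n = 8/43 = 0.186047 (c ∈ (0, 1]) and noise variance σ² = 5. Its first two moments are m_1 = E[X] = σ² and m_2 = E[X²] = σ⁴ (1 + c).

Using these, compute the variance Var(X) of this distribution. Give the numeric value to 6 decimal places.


m_1 = E[X] = σ² = 5, so m_1² = 25.
m_2 = E[X²] = σ⁴ (1 + c) = 25 · (1 + 0.186047) = 25 · 1.186047 = 29.651163.
(Note m_2 − m_1² simplifies to c · σ⁴ = 0.186047 · 25.)

Var(X) = m_2 − m_1² = 29.651163 − 25 = 4.651163.


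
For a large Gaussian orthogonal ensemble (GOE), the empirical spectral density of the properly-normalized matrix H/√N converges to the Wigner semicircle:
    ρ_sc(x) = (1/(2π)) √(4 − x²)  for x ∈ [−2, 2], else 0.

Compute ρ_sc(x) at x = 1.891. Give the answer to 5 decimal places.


ρ_sc(x) = (1/(2π)) √(4 − x²). With x = 1.891:
  4 − x² = 4 − (1.891)² = 4 − 3.575881 = 0.424119.
  √(4 − x²) = 0.651244.
  1/(2π) = 0.159155.
  ρ_sc(1.891) = 0.159155 · 0.651244 = 0.103649.

Rounded to 5 decimal places: ρ_sc(1.891) ≈ 0.10365.


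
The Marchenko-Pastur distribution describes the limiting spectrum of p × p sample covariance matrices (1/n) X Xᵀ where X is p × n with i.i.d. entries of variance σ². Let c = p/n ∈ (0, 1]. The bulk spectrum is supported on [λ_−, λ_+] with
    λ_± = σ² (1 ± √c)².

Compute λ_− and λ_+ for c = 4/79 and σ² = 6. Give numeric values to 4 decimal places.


c = 4/79 = 0.050633; √c = 0.225018.
λ_− = σ² (1 − √c)² = 6 · (1 − 0.225018)² = 6 · (0.774982)² = 3.603587.
λ_+ = σ² (1 + √c)² = 6 · (1 + 0.225018)² = 6 · (1.225018)² = 9.004008.

Rounded to 4 decimal places: λ_− ≈ 3.6036, λ_+ ≈ 9.0040.


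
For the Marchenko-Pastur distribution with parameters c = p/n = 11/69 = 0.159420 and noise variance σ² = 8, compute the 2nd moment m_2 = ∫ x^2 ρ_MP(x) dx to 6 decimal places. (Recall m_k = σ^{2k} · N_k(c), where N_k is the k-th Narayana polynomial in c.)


E[X²] = σ⁴ (1 + c) (second MP moment). With σ² = 8 (so σ⁴ = 64) and c = 11/69 = 0.159420: E[X²] = 64 · (1 + 0.159420) = 64 · 1.159420.

So E[X^2] = 74.202899.


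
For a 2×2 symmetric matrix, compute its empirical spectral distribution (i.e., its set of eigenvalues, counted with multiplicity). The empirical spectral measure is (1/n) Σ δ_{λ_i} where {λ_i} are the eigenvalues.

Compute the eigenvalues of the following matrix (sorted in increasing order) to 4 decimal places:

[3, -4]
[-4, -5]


Since M is real symmetric, both eigenvalues are real; they are the roots of det(λI − M) = λ² − (tr M) λ + det M.
tr M = 3 + (-5) = -2.
det M = 3·(-5) − (-4)² = -15 − 16 = -31.
Characteristic polynomial: λ² + 2λ − 31 = 0.
Discriminant Δ = (tr M)² − 4·det M = 4 − (-124) = 128; √Δ = 11.313708.
λ = (tr M ± √Δ)/2 = (-2 ± 11.313708)/2, giving (tr M − √Δ)/2 = -6.6569 and (tr M + √Δ)/2 = 4.6569.

Eigenvalues sorted in increasing order: [-6.6569, 4.6569].


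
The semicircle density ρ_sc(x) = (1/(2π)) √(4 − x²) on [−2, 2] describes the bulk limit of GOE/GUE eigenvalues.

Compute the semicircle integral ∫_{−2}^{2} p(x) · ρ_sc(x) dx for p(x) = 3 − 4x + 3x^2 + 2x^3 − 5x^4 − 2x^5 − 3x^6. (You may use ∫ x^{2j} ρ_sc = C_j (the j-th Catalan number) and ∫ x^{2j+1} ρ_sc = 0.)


Write p(x) = Σ a_i x^i, split into monomials and integrate each against ρ_sc separately.
Using ∫ x^{2j} ρ_sc = C_j = (1/(j+1)) C(2j, j) (Catalan numbers) and ∫ x^{2j+1} ρ_sc = 0 (odd monomials vanish by symmetry):
  i = 0 (even): a_0 · C_{0} = 3 · 1 = 3
  i = 1 (odd): ∫ x^1 ρ_sc = 0 (vanishes)
  i = 2 (even): a_2 · C_{1} = 3 · 1 = 3
  i = 3 (odd): ∫ x^3 ρ_sc = 0 (vanishes)
  i = 4 (even): a_4 · C_{2} = -5 · 2 = -10
  i = 5 (odd): ∫ x^5 ρ_sc = 0 (vanishes)
  i = 6 (even): a_6 · C_{3} = -3 · 5 = -15

Summing the contributions: ∫_{−2}^{2} p(x) ρ_sc(x) dx = 3 + 3 + (-10) + (-15) = -19.


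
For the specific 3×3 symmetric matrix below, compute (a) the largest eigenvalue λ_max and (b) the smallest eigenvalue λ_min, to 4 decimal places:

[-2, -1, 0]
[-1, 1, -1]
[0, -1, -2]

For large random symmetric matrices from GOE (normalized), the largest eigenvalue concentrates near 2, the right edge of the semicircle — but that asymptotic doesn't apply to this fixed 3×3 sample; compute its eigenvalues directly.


Since M is real symmetric, all three eigenvalues are real; they are the roots of det(λI − M) = λ³ − (tr M) λ² + s λ − det M, where s is the sum of the principal 2×2 minors.
tr M = -2 + 1 + (-2) = -3.
s = ((-2)·1 − (-1)²) + ((-2)·(-2) − 0²) + (1·(-2) − (-1)²) = -3 + 4 + (-3) = -2.
det M (expand along row 1) = (-2)·(-3) − (-1)·2 + 0·1 = 8.
Characteristic polynomial: λ³ + 3λ² − 2λ − 8 = 0.
Substitute λ = y + (tr M)/3 = y − 1.000000 to remove the quadratic term: y³ + p·y + q = 0 with p = s − (tr M)²/3 = -5.000000 and q = −2(tr M)³/27 + (tr M)·s/3 − det M = -4.000000.
Three real roots ⇒ use the trigonometric (Viète) form: r = 2√(−p/3) = 2.581989, φ = arccos(3q/(p·r)) = arccos(0.929516) = 0.377698 rad.
y_k = r·cos(φ/3 − 2πk/3) for k = 0, 1, 2 gives y = 2.561553, -1.000000, -1.561553.
λ_k = y_k − 1.000000 gives λ = 1.5616, -2.0000, -2.5616 (check: the sum is -3.0000 = tr M).

Hence λ_max = 1.5616 and λ_min = -2.5616.


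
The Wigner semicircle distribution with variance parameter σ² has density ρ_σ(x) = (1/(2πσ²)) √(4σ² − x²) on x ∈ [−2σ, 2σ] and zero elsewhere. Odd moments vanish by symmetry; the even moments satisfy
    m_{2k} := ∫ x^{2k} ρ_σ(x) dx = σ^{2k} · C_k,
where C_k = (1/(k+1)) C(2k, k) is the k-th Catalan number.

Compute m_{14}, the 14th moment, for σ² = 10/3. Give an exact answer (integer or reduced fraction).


By the scaled semicircle moment identity, m_{2k} = σ^{2k} · C_k with k = 7.
C_7 = (1/(k+1)) · C(2k, k) = (1/8) · C(14, 7) = (1/8) · 3432 = 429.
σ^{2k} = (σ²)^k = (10/3)^7 = 10000000/2187.

Therefore m_{14} = σ^{14} · C_7 = (10000000/2187) · 429 = 1430000000/729.


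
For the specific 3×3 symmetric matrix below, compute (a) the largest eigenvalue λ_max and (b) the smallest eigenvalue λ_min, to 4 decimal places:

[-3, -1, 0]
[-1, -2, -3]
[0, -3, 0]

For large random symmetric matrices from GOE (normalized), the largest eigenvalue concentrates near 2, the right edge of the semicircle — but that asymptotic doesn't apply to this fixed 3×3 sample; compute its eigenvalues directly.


Since M is real symmetric, all three eigenvalues are real; they are the roots of det(λI − M) = λ³ − (tr M) λ² + s λ − det M, where s is the sum of the principal 2×2 minors.
tr M = -3 + (-2) + 0 = -5.
s = ((-3)·(-2) − (-1)²) + ((-3)·0 − 0²) + ((-2)·0 − (-3)²) = 5 + 0 + (-9) = -4.
det M (expand along row 1) = (-3)·(-9) − (-1)·0 + 0·3 = 27.
Characteristic polynomial: λ³ + 5λ² − 4λ − 27 = 0.
Substitute λ = y + (tr M)/3 = y − 1.666667 to remove the quadratic term: y³ + p·y + q = 0 with p = s − (tr M)²/3 = -12.333333 and q = −2(tr M)³/27 + (tr M)·s/3 − det M = -11.074074.
Three real roots ⇒ use the trigonometric (Viète) form: r = 2√(−p/3) = 4.055175, φ = arccos(3q/(p·r)) = arccos(0.664261) = 0.844292 rad.
y_k = r·cos(φ/3 − 2πk/3) for k = 0, 1, 2 gives y = 3.895641, -0.972464, -2.923177.
λ_k = y_k − 1.666667 gives λ = 2.2290, -2.6391, -4.5898 (check: the sum is -5.0000 = tr M).

Hence λ_max = 2.2290 and λ_min = -4.5898.


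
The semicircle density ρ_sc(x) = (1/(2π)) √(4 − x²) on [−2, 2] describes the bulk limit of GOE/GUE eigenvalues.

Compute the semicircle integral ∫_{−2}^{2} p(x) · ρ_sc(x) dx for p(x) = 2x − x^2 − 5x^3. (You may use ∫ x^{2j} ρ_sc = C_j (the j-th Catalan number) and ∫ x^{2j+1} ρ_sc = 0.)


Write p(x) = Σ a_i x^i, split into monomials and integrate each against ρ_sc separately.
Using ∫ x^{2j} ρ_sc = C_j = (1/(j+1)) C(2j, j) (Catalan numbers) and ∫ x^{2j+1} ρ_sc = 0 (odd monomials vanish by symmetry):
  i = 1 (odd): ∫ x^1 ρ_sc = 0 (vanishes)
  i = 2 (even): a_2 · C_{1} = -1 · 1 = -1
  i = 3 (odd): ∫ x^3 ρ_sc = 0 (vanishes)

Summing the contributions: ∫_{−2}^{2} p(x) ρ_sc(x) dx = -1.


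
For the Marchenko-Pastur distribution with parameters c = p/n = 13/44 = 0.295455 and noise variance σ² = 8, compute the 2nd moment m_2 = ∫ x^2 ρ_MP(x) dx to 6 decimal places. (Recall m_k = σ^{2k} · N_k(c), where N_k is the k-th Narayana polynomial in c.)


E[X²] = σ⁴ (1 + c) (second MP moment). With σ² = 8 (so σ⁴ = 64) and c = 13/44 = 0.295455: E[X²] = 64 · (1 + 0.295455) = 64 · 1.295455.

So E[X^2] = 82.909091.


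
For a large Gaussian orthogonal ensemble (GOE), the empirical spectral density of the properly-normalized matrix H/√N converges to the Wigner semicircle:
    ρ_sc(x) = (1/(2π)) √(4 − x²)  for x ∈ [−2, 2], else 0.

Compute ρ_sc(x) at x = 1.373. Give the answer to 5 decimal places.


ρ_sc(x) = (1/(2π)) √(4 − x²). With x = 1.373:
  4 − x² = 4 − (1.373)² = 4 − 1.885129 = 2.114871.
  √(4 − x²) = 1.454260.
  1/(2π) = 0.159155.
  ρ_sc(1.373) = 0.159155 · 1.454260 = 0.231453.

Rounded to 5 decimal places: ρ_sc(1.373) ≈ 0.23145.


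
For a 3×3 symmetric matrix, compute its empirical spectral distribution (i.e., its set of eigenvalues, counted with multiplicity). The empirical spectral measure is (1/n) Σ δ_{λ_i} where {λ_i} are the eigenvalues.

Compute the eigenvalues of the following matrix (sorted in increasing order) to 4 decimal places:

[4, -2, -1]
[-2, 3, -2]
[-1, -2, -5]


Since M is real symmetric, all three eigenvalues are real; they are the roots of det(λI − M) = λ³ − (tr M) λ² + s λ − det M, where s is the sum of the principal 2×2 minors.
tr M = 4 + 3 + (-5) = 2.
s = (4·3 − (-2)²) + (4·(-5) − (-1)²) + (3·(-5) − (-2)²) = 8 + (-21) + (-19) = -32.
det M (expand along row 1) = 4·(-19) − (-2)·8 + (-1)·7 = -67.
Characteristic polynomial: λ³ − 2λ² − 32λ + 67 = 0.
Substitute λ = y + (tr M)/3 = y + 0.666667 to remove the quadratic term: y³ + p·y + q = 0 with p = s − (tr M)²/3 = -33.333333 and q = −2(tr M)³/27 + (tr M)·s/3 − det M = 45.074074.
Three real roots ⇒ use the trigonometric (Viète) form: r = 2√(−p/3) = 6.666667, φ = arccos(3q/(p·r)) = arccos(-0.608500) = 2.224965 rad.
y_k = r·cos(φ/3 − 2πk/3) for k = 0, 1, 2 gives y = 4.915677, 1.442216, -6.357893.
λ_k = y_k + 0.666667 gives λ = 5.5823, 2.1089, -5.6912 (check: the sum is 2.0000 = tr M).

Eigenvalues sorted in increasing order: [-5.6912, 2.1089, 5.5823].


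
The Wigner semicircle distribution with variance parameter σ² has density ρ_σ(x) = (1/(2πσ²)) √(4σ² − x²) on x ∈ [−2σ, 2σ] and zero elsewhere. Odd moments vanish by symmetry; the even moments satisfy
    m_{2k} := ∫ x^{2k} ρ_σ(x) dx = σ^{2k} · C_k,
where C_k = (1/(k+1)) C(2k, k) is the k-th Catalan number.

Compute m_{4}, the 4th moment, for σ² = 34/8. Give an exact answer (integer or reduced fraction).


By the scaled semicircle moment identity, m_{2k} = σ^{2k} · C_k with k = 2.
C_2 = (1/(k+1)) · C(2k, k) = (1/3) · C(4, 2) = (1/3) · 6 = 2.
σ^{2k} = (σ²)^k = (34/8)^2 = 289/16.

Therefore m_{4} = σ^{4} · C_2 = (289/16) · 2 = 289/8.


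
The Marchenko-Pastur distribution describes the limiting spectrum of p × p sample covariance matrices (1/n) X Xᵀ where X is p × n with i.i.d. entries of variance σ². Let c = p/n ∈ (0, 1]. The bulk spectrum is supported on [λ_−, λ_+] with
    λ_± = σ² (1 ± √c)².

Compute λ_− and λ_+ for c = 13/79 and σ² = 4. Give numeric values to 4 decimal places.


c = 13/79 = 0.164557; √c = 0.405656.
λ_− = σ² (1 − √c)² = 4 · (1 − 0.405656)² = 4 · (0.594344)² = 1.412978.
λ_+ = σ² (1 + √c)² = 4 · (1 + 0.405656)² = 4 · (1.405656)² = 7.903478.

Rounded to 4 decimal places: λ_− ≈ 1.4130, λ_+ ≈ 7.9035.


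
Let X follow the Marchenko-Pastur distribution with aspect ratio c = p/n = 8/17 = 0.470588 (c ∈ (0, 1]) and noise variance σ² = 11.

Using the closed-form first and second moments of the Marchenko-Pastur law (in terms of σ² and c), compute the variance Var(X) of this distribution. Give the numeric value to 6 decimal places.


Recall the MP moments m_1 = E[X] = σ² and m_2 = E[X²] = σ⁴ (1 + c).
m_1 = E[X] = σ² = 11, so m_1² = 121.
m_2 = E[X²] = σ⁴ (1 + c) = 121 · (1 + 0.470588) = 121 · 1.470588 = 177.941176.
(Note m_2 − m_1² simplifies to c · σ⁴ = 0.470588 · 121.)

Var(X) = m_2 − m_1² = 177.941176 − 121 = 56.941176.


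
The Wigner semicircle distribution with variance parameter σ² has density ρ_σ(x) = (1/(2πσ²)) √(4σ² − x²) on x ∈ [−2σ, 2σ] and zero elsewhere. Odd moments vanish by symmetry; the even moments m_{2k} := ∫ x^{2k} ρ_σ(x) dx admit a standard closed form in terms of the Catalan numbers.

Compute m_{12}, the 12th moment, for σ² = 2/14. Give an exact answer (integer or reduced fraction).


By the scaled semicircle moment identity, m_{2k} = σ^{2k} · C_k with k = 6.
C_6 = (1/(k+1)) · C(2k, k) = (1/7) · C(12, 6) = (1/7) · 924 = 132.
σ^{2k} = (σ²)^k = (2/14)^6 = 1/117649.

Therefore m_{12} = σ^{12} · C_6 = (1/117649) · 132 = 132/117649.


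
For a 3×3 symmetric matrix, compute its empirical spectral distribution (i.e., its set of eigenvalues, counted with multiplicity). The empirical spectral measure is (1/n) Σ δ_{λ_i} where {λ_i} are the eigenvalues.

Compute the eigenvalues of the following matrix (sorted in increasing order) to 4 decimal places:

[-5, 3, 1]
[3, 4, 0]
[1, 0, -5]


Since M is real symmetric, all three eigenvalues are real; they are the roots of det(λI − M) = λ³ − (tr M) λ² + s λ − det M, where s is the sum of the principal 2×2 minors.
tr M = -5 + 4 + (-5) = -6.
s = ((-5)·4 − 3²) + ((-5)·(-5) − 1²) + (4·(-5) − 0²) = -29 + 24 + (-20) = -25.
det M (expand along row 1) = (-5)·(-20) − 3·(-15) + 1·(-4) = 141.
Characteristic polynomial: λ³ + 6λ² − 25λ − 141 = 0.
Substitute λ = y + (tr M)/3 = y − 2.000000 to remove the quadratic term: y³ + p·y + q = 0 with p = s − (tr M)²/3 = -37.000000 and q = −2(tr M)³/27 + (tr M)·s/3 − det M = -75.000000.
Three real roots ⇒ use the trigonometric (Viète) form: r = 2√(−p/3) = 7.023769, φ = arccos(3q/(p·r)) = arccos(0.865786) = 0.524077 rad.
y_k = r·cos(φ/3 − 2πk/3) for k = 0, 1, 2 gives y = 6.916868, -2.401218, -4.515650.
λ_k = y_k − 2.000000 gives λ = 4.9169, -4.4012, -6.5157 (check: the sum is -6.0000 = tr M).

Eigenvalues sorted in increasing order: [-6.5157, -4.4012, 4.9169].


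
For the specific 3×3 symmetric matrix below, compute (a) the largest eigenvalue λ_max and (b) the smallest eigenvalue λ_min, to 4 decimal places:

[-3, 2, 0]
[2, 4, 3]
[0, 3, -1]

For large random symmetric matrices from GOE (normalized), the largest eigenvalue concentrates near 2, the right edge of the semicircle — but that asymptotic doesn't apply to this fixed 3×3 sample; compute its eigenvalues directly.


Since M is real symmetric, all three eigenvalues are real; they are the roots of det(λI − M) = λ³ − (tr M) λ² + s λ − det M, where s is the sum of the principal 2×2 minors.
tr M = -3 + 4 + (-1) = 0.
s = ((-3)·4 − 2²) + ((-3)·(-1) − 0²) + (4·(-1) − 3²) = -16 + 3 + (-13) = -26.
det M (expand along row 1) = (-3)·(-13) − 2·(-2) + 0·6 = 43.
Characteristic polynomial: λ³ − 26λ − 43 = 0.
Substitute λ = y + (tr M)/3 = y + 0.000000 to remove the quadratic term: y³ + p·y + q = 0 with p = s − (tr M)²/3 = -26.000000 and q = −2(tr M)³/27 + (tr M)·s/3 − det M = -43.000000.
Three real roots ⇒ use the trigonometric (Viète) form: r = 2√(−p/3) = 5.887841, φ = arccos(3q/(p·r)) = arccos(0.842675) = 0.568563 rad.
y_k = r·cos(φ/3 − 2πk/3) for k = 0, 1, 2 gives y = 5.782416, -1.930611, -3.851805.
λ_k = y_k + 0.000000 gives λ = 5.7824, -1.9306, -3.8518 (check: the sum is 0.0000 = tr M).

Hence λ_max = 5.7824 and λ_min = -3.8518.


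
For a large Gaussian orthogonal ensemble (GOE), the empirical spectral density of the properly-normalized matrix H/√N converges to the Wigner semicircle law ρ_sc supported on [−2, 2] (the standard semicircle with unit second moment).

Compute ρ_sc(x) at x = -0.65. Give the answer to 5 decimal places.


ρ_sc(x) = (1/(2π)) √(4 − x²). With x = -0.65:
  4 − x² = 4 − (-0.65)² = 4 − 0.422500 = 3.577500.
  √(4 − x²) = 1.891428.
  1/(2π) = 0.159155.
  ρ_sc(-0.65) = 0.159155 · 1.891428 = 0.301030.

Rounded to 5 decimal places: ρ_sc(-0.65) ≈ 0.30103.


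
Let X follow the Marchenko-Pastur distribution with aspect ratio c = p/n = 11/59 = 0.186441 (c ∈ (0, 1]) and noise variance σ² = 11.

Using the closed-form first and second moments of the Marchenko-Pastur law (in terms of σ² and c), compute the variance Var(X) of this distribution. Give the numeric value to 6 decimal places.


Recall the MP moments m_1 = E[X] = σ² and m_2 = E[X²] = σ⁴ (1 + c).
m_1 = E[X] = σ² = 11, so m_1² = 121.
m_2 = E[X²] = σ⁴ (1 + c) = 121 · (1 + 0.186441) = 121 · 1.186441 = 143.559322.
(Note m_2 − m_1² simplifies to c · σ⁴ = 0.186441 · 121.)

Var(X) = m_2 − m_1² = 143.559322 − 121 = 22.559322.


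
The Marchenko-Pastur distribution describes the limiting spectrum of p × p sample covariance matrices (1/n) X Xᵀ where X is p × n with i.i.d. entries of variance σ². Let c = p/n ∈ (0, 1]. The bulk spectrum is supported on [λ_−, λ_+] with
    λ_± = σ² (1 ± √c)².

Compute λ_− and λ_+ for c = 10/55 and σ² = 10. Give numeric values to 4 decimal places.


c = 10/55 = 0.181818; √c = 0.426401.
λ_− = σ² (1 − √c)² = 10 · (1 − 0.426401)² = 10 · (0.573599)² = 3.290153.
λ_+ = σ² (1 + √c)² = 10 · (1 + 0.426401)² = 10 · (1.426401)² = 20.346210.

Rounded to 4 decimal places: λ_− ≈ 3.2902, λ_+ ≈ 20.3462.


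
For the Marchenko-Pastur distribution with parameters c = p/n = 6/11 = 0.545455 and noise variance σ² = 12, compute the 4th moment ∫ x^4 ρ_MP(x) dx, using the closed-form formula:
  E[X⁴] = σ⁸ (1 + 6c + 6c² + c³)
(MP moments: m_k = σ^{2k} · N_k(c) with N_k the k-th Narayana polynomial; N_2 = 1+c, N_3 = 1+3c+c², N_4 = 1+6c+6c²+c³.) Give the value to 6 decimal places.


E[X⁴] = σ⁸ (1 + 6c + 6c² + c³) (fourth MP moment). With σ² = 12 (so σ⁸ = 20736) and c = 6/11 = 0.545455: E[X⁴] = 20736 · (1 + 6·0.545455 + 6·(0.545455)² + (0.545455)³) = 20736 · 6.220135.

So E[X^4] = 128980.724267.


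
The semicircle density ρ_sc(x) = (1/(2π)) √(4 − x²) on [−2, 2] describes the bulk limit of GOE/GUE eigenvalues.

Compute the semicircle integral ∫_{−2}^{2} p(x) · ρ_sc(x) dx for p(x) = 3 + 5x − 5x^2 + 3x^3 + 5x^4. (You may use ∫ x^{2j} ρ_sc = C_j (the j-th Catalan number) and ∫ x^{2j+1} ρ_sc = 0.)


Write p(x) = Σ a_i x^i, split into monomials and integrate each against ρ_sc separately.
Using ∫ x^{2j} ρ_sc = C_j = (1/(j+1)) C(2j, j) (Catalan numbers) and ∫ x^{2j+1} ρ_sc = 0 (odd monomials vanish by symmetry):
  i = 0 (even): a_0 · C_{0} = 3 · 1 = 3
  i = 1 (odd): ∫ x^1 ρ_sc = 0 (vanishes)
  i = 2 (even): a_2 · C_{1} = -5 · 1 = -5
  i = 3 (odd): ∫ x^3 ρ_sc = 0 (vanishes)
  i = 4 (even): a_4 · C_{2} = 5 · 2 = 10

Summing the contributions: ∫_{−2}^{2} p(x) ρ_sc(x) dx = 3 + (-5) + 10 = 8.


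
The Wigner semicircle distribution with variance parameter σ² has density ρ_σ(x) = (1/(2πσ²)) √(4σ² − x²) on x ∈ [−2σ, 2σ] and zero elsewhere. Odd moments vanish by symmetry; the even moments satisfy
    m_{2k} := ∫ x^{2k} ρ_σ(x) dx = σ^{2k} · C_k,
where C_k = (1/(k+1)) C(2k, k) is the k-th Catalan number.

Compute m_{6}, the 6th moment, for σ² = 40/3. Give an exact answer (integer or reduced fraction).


By the scaled semicircle moment identity, m_{2k} = σ^{2k} · C_k with k = 3.
C_3 = (1/(k+1)) · C(2k, k) = (1/4) · C(6, 3) = (1/4) · 20 = 5.
σ^{2k} = (σ²)^k = (40/3)^3 = 64000/27.

Therefore m_{6} = σ^{6} · C_3 = (64000/27) · 5 = 320000/27.


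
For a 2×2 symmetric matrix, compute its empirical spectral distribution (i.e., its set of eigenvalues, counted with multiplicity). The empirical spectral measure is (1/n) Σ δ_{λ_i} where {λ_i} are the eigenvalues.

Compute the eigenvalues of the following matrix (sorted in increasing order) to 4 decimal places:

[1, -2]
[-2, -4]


Since M is real symmetric, both eigenvalues are real; they are the roots of det(λI − M) = λ² − (tr M) λ + det M.
tr M = 1 + (-4) = -3.
det M = 1·(-4) − (-2)² = -4 − 4 = -8.
Characteristic polynomial: λ² + 3λ − 8 = 0.
Discriminant Δ = (tr M)² − 4·det M = 9 − (-32) = 41; √Δ = 6.403124.
λ = (tr M ± √Δ)/2 = (-3 ± 6.403124)/2, giving (tr M − √Δ)/2 = -4.7016 and (tr M + √Δ)/2 = 1.7016.

Eigenvalues sorted in increasing order: [-4.7016, 1.7016].


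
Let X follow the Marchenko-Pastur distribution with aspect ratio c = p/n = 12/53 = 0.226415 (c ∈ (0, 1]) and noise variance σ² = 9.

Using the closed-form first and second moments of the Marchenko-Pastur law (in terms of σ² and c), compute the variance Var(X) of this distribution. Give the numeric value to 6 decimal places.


Recall the MP moments m_1 = E[X] = σ² and m_2 = E[X²] = σ⁴ (1 + c).
m_1 = E[X] = σ² = 9, so m_1² = 81.
m_2 = E[X²] = σ⁴ (1 + c) = 81 · (1 + 0.226415) = 81 · 1.226415 = 99.339623.
(Note m_2 − m_1² simplifies to c · σ⁴ = 0.226415 · 81.)

Var(X) = m_2 − m_1² = 99.339623 − 81 = 18.339623.


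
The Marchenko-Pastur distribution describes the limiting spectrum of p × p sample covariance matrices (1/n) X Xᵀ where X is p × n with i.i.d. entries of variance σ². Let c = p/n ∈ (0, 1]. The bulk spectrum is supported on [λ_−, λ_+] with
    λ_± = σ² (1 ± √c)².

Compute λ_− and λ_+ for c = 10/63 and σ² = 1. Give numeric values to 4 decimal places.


c = 10/63 = 0.158730; √c = 0.398410.
λ_− = σ² (1 − √c)² = 1 · (1 − 0.398410)² = 1 · (0.601590)² = 0.361911.
λ_+ = σ² (1 + √c)² = 1 · (1 + 0.398410)² = 1 · (1.398410)² = 1.955549.

Rounded to 4 decimal places: λ_− ≈ 0.3619, λ_+ ≈ 1.9555.


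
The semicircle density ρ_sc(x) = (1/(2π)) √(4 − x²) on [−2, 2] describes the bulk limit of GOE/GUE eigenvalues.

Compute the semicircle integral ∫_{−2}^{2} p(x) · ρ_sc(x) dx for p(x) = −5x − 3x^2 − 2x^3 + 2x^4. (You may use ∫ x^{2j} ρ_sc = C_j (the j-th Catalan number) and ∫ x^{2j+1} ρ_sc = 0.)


Write p(x) = Σ a_i x^i, split into monomials and integrate each against ρ_sc separately.
Using ∫ x^{2j} ρ_sc = C_j = (1/(j+1)) C(2j, j) (Catalan numbers) and ∫ x^{2j+1} ρ_sc = 0 (odd monomials vanish by symmetry):
  i = 1 (odd): ∫ x^1 ρ_sc = 0 (vanishes)
  i = 2 (even): a_2 · C_{1} = -3 · 1 = -3
  i = 3 (odd): ∫ x^3 ρ_sc = 0 (vanishes)
  i = 4 (even): a_4 · C_{2} = 2 · 2 = 4

Summing the contributions: ∫_{−2}^{2} p(x) ρ_sc(x) dx = (-3) + 4 = 1.


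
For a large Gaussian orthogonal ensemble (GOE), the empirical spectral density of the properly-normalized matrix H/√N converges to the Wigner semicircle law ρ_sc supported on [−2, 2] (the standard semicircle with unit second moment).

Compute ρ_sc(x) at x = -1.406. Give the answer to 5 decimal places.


ρ_sc(x) = (1/(2π)) √(4 − x²). With x = -1.406:
  4 − x² = 4 − (-1.406)² = 4 − 1.976836 = 2.023164.
  √(4 − x²) = 1.422380.
  1/(2π) = 0.159155.
  ρ_sc(-1.406) = 0.159155 · 1.422380 = 0.226379.

Rounded to 5 decimal places: ρ_sc(-1.406) ≈ 0.22638.


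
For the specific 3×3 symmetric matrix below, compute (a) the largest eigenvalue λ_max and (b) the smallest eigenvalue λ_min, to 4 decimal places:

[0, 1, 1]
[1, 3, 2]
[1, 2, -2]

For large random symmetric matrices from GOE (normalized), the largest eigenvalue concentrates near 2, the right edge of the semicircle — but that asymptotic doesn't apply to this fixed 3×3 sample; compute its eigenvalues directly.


Since M is real symmetric, all three eigenvalues are real; they are the roots of det(λI − M) = λ³ − (tr M) λ² + s λ − det M, where s is the sum of the principal 2×2 minors.
tr M = 0 + 3 + (-2) = 1.
s = (0·3 − 1²) + (0·(-2) − 1²) + (3·(-2) − 2²) = -1 + (-1) + (-10) = -12.
det M (expand along row 1) = 0·(-10) − 1·(-4) + 1·(-1) = 3.
Characteristic polynomial: λ³ − λ² − 12λ − 3 = 0.
Substitute λ = y + (tr M)/3 = y + 0.333333 to remove the quadratic term: y³ + p·y + q = 0 with p = s − (tr M)²/3 = -12.333333 and q = −2(tr M)³/27 + (tr M)·s/3 − det M = -7.074074.
Three real roots ⇒ use the trigonometric (Viète) form: r = 2√(−p/3) = 4.055175, φ = arccos(3q/(p·r)) = arccos(0.424327) = 1.132578 rad.
y_k = r·cos(φ/3 − 2πk/3) for k = 0, 1, 2 gives y = 3.769608, -0.590247, -3.179361.
λ_k = y_k + 0.333333 gives λ = 4.1029, -0.2569, -2.8460 (check: the sum is 1.0000 = tr M).

Hence λ_max = 4.1029 and λ_min = -2.8460.


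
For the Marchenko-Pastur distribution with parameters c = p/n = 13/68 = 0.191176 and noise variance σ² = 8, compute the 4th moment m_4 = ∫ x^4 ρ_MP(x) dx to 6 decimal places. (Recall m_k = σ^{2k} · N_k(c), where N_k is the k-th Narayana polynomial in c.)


E[X⁴] = σ⁸ (1 + 6c + 6c² + c³) (fourth MP moment). With σ² = 8 (so σ⁸ = 4096) and c = 13/68 = 0.191176: E[X⁴] = 4096 · (1 + 6·0.191176 + 6·(0.191176)² + (0.191176)³) = 4096 · 2.373337.

So E[X^4] = 9721.187055.


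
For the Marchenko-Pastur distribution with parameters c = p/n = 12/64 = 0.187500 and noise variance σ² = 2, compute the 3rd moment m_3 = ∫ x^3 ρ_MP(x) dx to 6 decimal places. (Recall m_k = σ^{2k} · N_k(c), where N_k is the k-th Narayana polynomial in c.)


E[X³] = σ⁶ (1 + 3c + c²) (third MP moment). With σ² = 2 (so σ⁶ = 8) and c = 12/64 = 0.187500: E[X³] = 8 · (1 + 3·0.187500 + (0.187500)²) = 8 · 1.597656.

So E[X^3] = 12.781250.


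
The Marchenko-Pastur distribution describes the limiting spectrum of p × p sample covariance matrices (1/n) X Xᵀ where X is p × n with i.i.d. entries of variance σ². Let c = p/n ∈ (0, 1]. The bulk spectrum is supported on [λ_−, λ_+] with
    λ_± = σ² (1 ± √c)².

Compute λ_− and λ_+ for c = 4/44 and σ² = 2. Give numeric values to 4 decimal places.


c = 4/44 = 0.090909; √c = 0.301511.
λ_− = σ² (1 − √c)² = 2 · (1 − 0.301511)² = 2 · (0.698489)² = 0.975773.
λ_+ = σ² (1 + √c)² = 2 · (1 + 0.301511)² = 2 · (1.301511)² = 3.387864.

Rounded to 4 decimal places: λ_− ≈ 0.9758, λ_+ ≈ 3.3879.


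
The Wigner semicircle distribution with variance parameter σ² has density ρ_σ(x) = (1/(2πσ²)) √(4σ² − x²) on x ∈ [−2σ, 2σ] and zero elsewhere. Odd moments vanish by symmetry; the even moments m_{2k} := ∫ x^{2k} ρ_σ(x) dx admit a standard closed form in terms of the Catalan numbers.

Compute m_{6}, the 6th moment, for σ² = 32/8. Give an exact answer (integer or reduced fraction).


By the scaled semicircle moment identity, m_{2k} = σ^{2k} · C_k with k = 3.
C_3 = (1/(k+1)) · C(2k, k) = (1/4) · C(6, 3) = (1/4) · 20 = 5.
σ^{2k} = (σ²)^k = (32/8)^3 = 64.

Therefore m_{6} = σ^{6} · C_3 = 64 · 5 = 320.


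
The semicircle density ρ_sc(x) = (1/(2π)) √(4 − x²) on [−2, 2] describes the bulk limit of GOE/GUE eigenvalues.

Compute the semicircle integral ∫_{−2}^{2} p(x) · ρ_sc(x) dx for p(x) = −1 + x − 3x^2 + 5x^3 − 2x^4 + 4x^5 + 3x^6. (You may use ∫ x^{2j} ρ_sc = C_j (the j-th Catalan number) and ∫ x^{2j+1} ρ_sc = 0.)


Write p(x) = Σ a_i x^i, split into monomials and integrate each against ρ_sc separately.
Using ∫ x^{2j} ρ_sc = C_j = (1/(j+1)) C(2j, j) (Catalan numbers) and ∫ x^{2j+1} ρ_sc = 0 (odd monomials vanish by symmetry):
  i = 0 (even): a_0 · C_{0} = -1 · 1 = -1
  i = 1 (odd): ∫ x^1 ρ_sc = 0 (vanishes)
  i = 2 (even): a_2 · C_{1} = -3 · 1 = -3
  i = 3 (odd): ∫ x^3 ρ_sc = 0 (vanishes)
  i = 4 (even): a_4 · C_{2} = -2 · 2 = -4
  i = 5 (odd): ∫ x^5 ρ_sc = 0 (vanishes)
  i = 6 (even): a_6 · C_{3} = 3 · 5 = 15

Summing the contributions: ∫_{−2}^{2} p(x) ρ_sc(x) dx = (-1) + (-3) + (-4) + 15 = 7.


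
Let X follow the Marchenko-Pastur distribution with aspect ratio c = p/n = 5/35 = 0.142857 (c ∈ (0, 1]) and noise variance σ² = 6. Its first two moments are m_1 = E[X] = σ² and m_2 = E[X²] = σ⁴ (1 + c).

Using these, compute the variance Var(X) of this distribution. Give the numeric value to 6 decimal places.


m_1 = E[X] = σ² = 6, so m_1² = 36.
m_2 = E[X²] = σ⁴ (1 + c) = 36 · (1 + 0.142857) = 36 · 1.142857 = 41.142857.
(Note m_2 − m_1² simplifies to c · σ⁴ = 0.142857 · 36.)

Var(X) = m_2 − m_1² = 41.142857 − 36 = 5.142857.


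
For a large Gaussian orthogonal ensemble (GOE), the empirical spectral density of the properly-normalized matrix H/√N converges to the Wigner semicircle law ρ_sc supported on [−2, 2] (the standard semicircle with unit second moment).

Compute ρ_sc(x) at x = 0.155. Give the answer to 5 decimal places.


ρ_sc(x) = (1/(2π)) √(4 − x²). With x = 0.155:
  4 − x² = 4 − (0.155)² = 4 − 0.024025 = 3.975975.
  √(4 − x²) = 1.993985.
  1/(2π) = 0.159155.
  ρ_sc(0.155) = 0.159155 · 1.993985 = 0.317353.

Rounded to 5 decimal places: ρ_sc(0.155) ≈ 0.31735.


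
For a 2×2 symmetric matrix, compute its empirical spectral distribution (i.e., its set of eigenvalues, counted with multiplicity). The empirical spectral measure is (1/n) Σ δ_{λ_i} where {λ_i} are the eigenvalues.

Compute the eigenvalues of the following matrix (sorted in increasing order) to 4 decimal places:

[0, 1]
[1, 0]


Since M is real symmetric, both eigenvalues are real; they are the roots of det(λI − M) = λ² − (tr M) λ + det M.
tr M = 0 + 0 = 0.
det M = 0·0 − 1² = 0 − 1 = -1.
Characteristic polynomial: λ² − 1 = 0.
Discriminant Δ = (tr M)² − 4·det M = 0 − (-4) = 4; √Δ = 2.000000.
λ = (tr M ± √Δ)/2 = (0 ± 2.000000)/2, giving (tr M − √Δ)/2 = -1.0000 and (tr M + √Δ)/2 = 1.0000.

Eigenvalues sorted in increasing order: [-1.0000, 1.0000].


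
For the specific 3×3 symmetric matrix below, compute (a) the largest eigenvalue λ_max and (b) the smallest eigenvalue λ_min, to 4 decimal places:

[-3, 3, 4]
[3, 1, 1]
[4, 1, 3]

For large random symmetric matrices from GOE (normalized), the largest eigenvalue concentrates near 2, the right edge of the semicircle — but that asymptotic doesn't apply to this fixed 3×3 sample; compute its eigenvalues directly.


Since M is real symmetric, all three eigenvalues are real; they are the roots of det(λI − M) = λ³ − (tr M) λ² + s λ − det M, where s is the sum of the principal 2×2 minors.
tr M = -3 + 1 + 3 = 1.
s = ((-3)·1 − 3²) + ((-3)·3 − 4²) + (1·3 − 1²) = -12 + (-25) + 2 = -35.
det M (expand along row 1) = (-3)·2 − 3·5 + 4·(-1) = -25.
Characteristic polynomial: λ³ − λ² − 35λ + 25 = 0.
Substitute λ = y + (tr M)/3 = y + 0.333333 to remove the quadratic term: y³ + p·y + q = 0 with p = s − (tr M)²/3 = -35.333333 and q = −2(tr M)³/27 + (tr M)·s/3 − det M = 13.259259.
Three real roots ⇒ use the trigonometric (Viète) form: r = 2√(−p/3) = 6.863753, φ = arccos(3q/(p·r)) = arccos(-0.164019) = 1.735560 rad.
y_k = r·cos(φ/3 − 2πk/3) for k = 0, 1, 2 gives y = 5.746834, 0.376776, -6.123610.
λ_k = y_k + 0.333333 gives λ = 6.0802, 0.7101, -5.7903 (check: the sum is 1.0000 = tr M).

Hence λ_max = 6.0802 and λ_min = -5.7903.


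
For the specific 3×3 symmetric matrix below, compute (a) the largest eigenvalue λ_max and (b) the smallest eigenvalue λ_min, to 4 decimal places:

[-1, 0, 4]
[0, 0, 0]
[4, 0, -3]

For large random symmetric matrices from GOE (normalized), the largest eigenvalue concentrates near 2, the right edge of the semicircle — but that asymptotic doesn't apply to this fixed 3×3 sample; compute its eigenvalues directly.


Since M is real symmetric, all three eigenvalues are real; they are the roots of det(λI − M) = λ³ − (tr M) λ² + s λ − det M, where s is the sum of the principal 2×2 minors.
tr M = -1 + 0 + (-3) = -4.
s = ((-1)·0 − 0²) + ((-1)·(-3) − 4²) + (0·(-3) − 0²) = 0 + (-13) + 0 = -13.
det M (expand along row 1) = (-1)·0 − 0·0 + 4·0 = 0.
Characteristic polynomial: λ³ + 4λ² − 13λ = 0.
Substitute λ = y + (tr M)/3 = y − 1.333333 to remove the quadratic term: y³ + p·y + q = 0 with p = s − (tr M)²/3 = -18.333333 and q = −2(tr M)³/27 + (tr M)·s/3 − det M = 22.074074.
Three real roots ⇒ use the trigonometric (Viète) form: r = 2√(−p/3) = 4.944132, φ = arccos(3q/(p·r)) = arccos(-0.730587) = 2.389978 rad.
y_k = r·cos(φ/3 − 2πk/3) for k = 0, 1, 2 gives y = 3.456439, 1.333333, -4.789772.
λ_k = y_k − 1.333333 gives λ = 2.1231, 0.0000, -6.1231 (check: the sum is -4.0000 = tr M).

Hence λ_max = 2.1231 and λ_min = -6.1231.
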